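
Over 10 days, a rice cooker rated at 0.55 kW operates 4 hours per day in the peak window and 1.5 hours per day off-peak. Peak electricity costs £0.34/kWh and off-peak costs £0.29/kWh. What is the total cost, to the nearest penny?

£9.87

Peak energy = 0.55 kW × 4 h × 10 = 22 kWh
Off-peak energy = 0.55 kW × 1.5 h × 10 = 8.25 kWh
Cost = 22 × £0.34 + 8.25 × £0.29 = £7.48 + £2.3925 = £9.87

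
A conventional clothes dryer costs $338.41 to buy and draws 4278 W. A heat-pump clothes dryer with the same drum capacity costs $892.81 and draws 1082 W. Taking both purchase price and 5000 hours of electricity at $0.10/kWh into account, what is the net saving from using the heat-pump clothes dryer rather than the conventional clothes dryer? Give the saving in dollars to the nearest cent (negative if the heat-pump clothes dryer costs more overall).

conventional clothes dryer: $338.41 + (4278/1000) kW × 5000 h × $0.10 = $338.41 + $2139 = $2477.41
heat-pump clothes dryer: $892.81 + (1082/1000) kW × 5000 h × $0.10 = $892.81 + $541 = $1433.81
Saving = $2477.41 − $1433.81 = $1043.6

$1043.60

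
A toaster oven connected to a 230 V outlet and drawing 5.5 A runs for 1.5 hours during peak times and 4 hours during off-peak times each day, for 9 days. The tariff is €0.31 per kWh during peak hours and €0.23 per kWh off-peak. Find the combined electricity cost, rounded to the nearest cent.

€15.77

Power = 5.5 A × 230 V = 1265 W = 1.265 kW
Peak energy = 1.265 kW × 1.5 h × 9 = 17.0775 kWh
Off-peak energy = 1.265 kW × 4 h × 9 = 45.54 kWh
Cost = 17.0775 × €0.31 + 45.54 × €0.23 = €5.294025 + €10.4742 = €15.77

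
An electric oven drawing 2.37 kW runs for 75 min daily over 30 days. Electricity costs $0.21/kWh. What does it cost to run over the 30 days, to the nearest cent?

$18.66

Runtime = 75 min × 30 = 2250 min = 37.5 h
Energy = 2.37 kW × 37.5 h = 88.875 kWh
Cost = 88.875 kWh × $0.21/kWh = $18.66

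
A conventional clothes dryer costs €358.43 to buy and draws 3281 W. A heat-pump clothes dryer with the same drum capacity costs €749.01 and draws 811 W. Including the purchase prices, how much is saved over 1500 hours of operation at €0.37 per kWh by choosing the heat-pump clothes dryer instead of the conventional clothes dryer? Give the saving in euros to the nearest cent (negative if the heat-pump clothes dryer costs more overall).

conventional clothes dryer: €358.43 + (3281/1000) kW × 1500 h × €0.37 = €358.43 + €1820.955 = €2179.385
heat-pump clothes dryer: €749.01 + (811/1000) kW × 1500 h × €0.37 = €749.01 + €450.105 = €1199.115
Saving = €2179.385 − €1199.115 = €980.27

€980.27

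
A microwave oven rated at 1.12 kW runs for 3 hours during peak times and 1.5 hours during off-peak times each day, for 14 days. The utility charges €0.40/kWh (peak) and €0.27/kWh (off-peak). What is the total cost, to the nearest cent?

Peak energy = 1.12 kW × 3 h × 14 = 47.04 kWh
Off-peak energy = 1.12 kW × 1.5 h × 14 = 23.52 kWh
Cost = 47.04 × €0.40 + 23.52 × €0.27 = €18.816 + €6.3504 = €25.17

€25.17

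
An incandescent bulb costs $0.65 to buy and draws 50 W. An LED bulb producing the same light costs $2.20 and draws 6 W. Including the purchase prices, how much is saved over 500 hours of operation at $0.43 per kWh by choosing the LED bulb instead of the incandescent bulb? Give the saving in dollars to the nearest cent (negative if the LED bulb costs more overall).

incandescent bulb: $0.65 + (50/1000) kW × 500 h × $0.43 = $0.65 + $10.75 = $11.4
LED bulb: $2.20 + (6/1000) kW × 500 h × $0.43 = $2.20 + $1.29 = $3.49
Saving = $11.4 − $3.49 = $7.91

$7.91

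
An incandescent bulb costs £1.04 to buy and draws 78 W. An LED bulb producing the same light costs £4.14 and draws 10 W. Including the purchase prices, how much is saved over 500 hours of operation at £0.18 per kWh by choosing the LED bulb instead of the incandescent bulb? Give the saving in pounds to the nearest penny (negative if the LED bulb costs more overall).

incandescent bulb: £1.04 + (78/1000) kW × 500 h × £0.18 = £1.04 + £7.02 = £8.06
LED bulb: £4.14 + (10/1000) kW × 500 h × £0.18 = £4.14 + £0.9 = £5.04
Saving = £8.06 − £5.04 = £3.02

£3.02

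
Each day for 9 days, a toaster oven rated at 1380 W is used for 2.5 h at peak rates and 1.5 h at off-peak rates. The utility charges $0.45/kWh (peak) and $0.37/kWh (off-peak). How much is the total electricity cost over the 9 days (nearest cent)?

Peak energy = 1.38 kW × 2.5 h × 9 = 31.05 kWh
Off-peak energy = 1.38 kW × 1.5 h × 9 = 18.63 kWh
Cost = 31.05 × $0.45 + 18.63 × $0.37 = $13.9725 + $6.8931 = $20.87

$20.87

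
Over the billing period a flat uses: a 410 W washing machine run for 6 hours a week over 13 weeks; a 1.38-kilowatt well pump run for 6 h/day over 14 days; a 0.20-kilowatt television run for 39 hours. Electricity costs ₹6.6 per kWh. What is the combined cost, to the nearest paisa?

₹1027.62

washing machine: Runtime = 6 h/week × 13 weeks = 78 h
washing machine: 0.41 kW × 78 h = 31.98 kWh
well pump: Runtime = 6 h/day × 14 days = 84 h
well pump: 1.38 kW × 84 h = 115.92 kWh
television: 0.2 kW × 39 h = 7.8 kWh
Total energy = 155.7 kWh
Cost = 155.7 × ₹6.6 = ₹1027.62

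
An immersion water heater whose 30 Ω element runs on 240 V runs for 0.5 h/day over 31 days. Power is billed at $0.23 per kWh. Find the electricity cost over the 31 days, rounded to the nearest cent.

Power = V²/R = 240²/30 = 1920 W = 1.92 kW
Runtime = 0.5 h/day × 31 days = 15.5 h
Energy = 1.92 kW × 15.5 h = 29.76 kWh
Cost = 29.76 kWh × $0.23/kWh = $6.84

$6.84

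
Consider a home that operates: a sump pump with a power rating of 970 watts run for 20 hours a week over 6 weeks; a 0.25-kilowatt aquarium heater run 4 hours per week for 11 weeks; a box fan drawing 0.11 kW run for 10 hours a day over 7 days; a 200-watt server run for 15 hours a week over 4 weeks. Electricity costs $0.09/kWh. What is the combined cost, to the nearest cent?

$13.24

sump pump: Runtime = 20 h/week × 6 weeks = 120 h
sump pump: 0.97 kW × 120 h = 116.4 kWh
aquarium heater: Runtime = 4 h/week × 11 weeks = 44 h
aquarium heater: 0.25 kW × 44 h = 11 kWh
box fan: Runtime = 10 h/day × 7 days = 70 h
box fan: 0.11 kW × 70 h = 7.7 kWh
server: Runtime = 15 h/week × 4 weeks = 60 h
server: 0.2 kW × 60 h = 12 kWh
Total energy = 147.1 kWh
Cost = 147.1 × $0.09 = $13.24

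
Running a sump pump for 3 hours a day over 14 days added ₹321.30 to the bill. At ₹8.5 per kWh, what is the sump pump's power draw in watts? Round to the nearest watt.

Energy = ₹321.30 ÷ ₹8.5/kWh = 37.8 kWh
Runtime = 3 h/day × 14 days = 42 h
Power = 37.8 kWh ÷ 42 h = 0.9 kW = 900 W

900 W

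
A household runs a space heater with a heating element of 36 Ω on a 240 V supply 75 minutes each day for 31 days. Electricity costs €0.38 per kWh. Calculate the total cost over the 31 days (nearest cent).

Power = V²/R = 240²/36 = 1600 W = 1.6 kW
Runtime = 75 min × 31 = 2325 min = 38.75 h
Energy = 1.6 kW × 38.75 h = 62 kWh
Cost = 62 kWh × €0.38/kWh = €23.56

€23.56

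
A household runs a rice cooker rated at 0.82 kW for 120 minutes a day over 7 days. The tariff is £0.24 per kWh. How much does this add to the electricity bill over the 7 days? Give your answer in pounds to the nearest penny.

Runtime = 120 min × 7 = 840 min = 14 h
Energy = 0.82 kW × 14 h = 11.48 kWh
Cost = 11.48 kWh × £0.24/kWh = £2.76

£2.76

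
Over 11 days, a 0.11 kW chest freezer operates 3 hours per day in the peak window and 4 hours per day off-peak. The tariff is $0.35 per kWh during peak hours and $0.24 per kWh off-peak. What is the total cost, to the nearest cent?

Peak energy = 0.11 kW × 3 h × 11 = 3.63 kWh
Off-peak energy = 0.11 kW × 4 h × 11 = 4.84 kWh
Cost = 3.63 × $0.35 + 4.84 × $0.24 = $1.2705 + $1.1616 = $2.43

$2.43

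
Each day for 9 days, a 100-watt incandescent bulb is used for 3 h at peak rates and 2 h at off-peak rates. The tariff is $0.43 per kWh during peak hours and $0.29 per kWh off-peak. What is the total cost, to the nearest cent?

$1.68

Peak energy = 0.1 kW × 3 h × 9 = 2.7 kWh
Off-peak energy = 0.1 kW × 2 h × 9 = 1.8 kWh
Cost = 2.7 × $0.43 + 1.8 × $0.29 = $1.161 + $0.522 = $1.68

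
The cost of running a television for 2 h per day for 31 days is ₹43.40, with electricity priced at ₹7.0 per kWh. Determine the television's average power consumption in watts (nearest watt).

100 W

Energy = ₹43.40 ÷ ₹7.0/kWh = 6.2 kWh
Runtime = 2 h/day × 31 days = 62 h
Power = 6.2 kWh ÷ 62 h = 0.1 kW = 100 W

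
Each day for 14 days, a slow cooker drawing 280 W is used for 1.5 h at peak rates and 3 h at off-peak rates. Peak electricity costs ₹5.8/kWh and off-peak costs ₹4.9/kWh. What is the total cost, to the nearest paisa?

₹91.73

Peak energy = 0.28 kW × 1.5 h × 14 = 5.88 kWh
Off-peak energy = 0.28 kW × 3 h × 14 = 11.76 kWh
Cost = 5.88 × ₹5.8 + 11.76 × ₹4.9 = ₹34.104 + ₹57.624 = ₹91.73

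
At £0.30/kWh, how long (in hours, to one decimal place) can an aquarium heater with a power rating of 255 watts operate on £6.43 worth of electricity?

Energy available = £6.43 ÷ £0.30/kWh = 21.4333 kWh
Hours = 21.4333 kWh ÷ 0.255 kW = 84.1 h

84.1 h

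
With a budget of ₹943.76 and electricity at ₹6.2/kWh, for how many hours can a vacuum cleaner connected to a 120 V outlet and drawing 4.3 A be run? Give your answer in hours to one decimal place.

295.0 h

Power = 4.3 A × 120 V = 516 W = 0.516 kW
Energy available = ₹943.76 ÷ ₹6.2/kWh = 152.2194 kWh
Hours = 152.2194 kWh ÷ 0.516 kW = 295.0 h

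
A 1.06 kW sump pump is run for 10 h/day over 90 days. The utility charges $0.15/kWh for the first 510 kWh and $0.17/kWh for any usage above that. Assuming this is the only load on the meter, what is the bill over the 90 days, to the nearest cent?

Runtime = 10 h/day × 90 days = 900 h
Energy = 1.06 kW × 900 h = 954 kWh
Tier 1 (0–510 kWh): 510 × $0.15 = $76.5
Above 510 kWh: 444 × $0.17 = $75.48
Bill = $151.98

$151.98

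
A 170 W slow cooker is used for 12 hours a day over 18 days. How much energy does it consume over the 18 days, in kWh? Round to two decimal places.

36.72 kWh

Runtime = 12 h/day × 18 days = 216 h
Energy = 0.17 kW × 216 h = 36.72 kWh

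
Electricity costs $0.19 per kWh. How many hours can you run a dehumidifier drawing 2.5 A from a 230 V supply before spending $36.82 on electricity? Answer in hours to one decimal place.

337.0 h

Power = 2.5 A × 230 V = 575 W = 0.575 kW
Energy available = $36.82 ÷ $0.19/kWh = 193.7895 kWh
Hours = 193.7895 kWh ÷ 0.575 kW = 337.0 h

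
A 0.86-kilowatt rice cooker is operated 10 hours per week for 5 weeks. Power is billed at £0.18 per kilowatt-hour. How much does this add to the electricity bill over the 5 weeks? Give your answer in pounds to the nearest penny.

£7.74

Runtime = 10 h/week × 5 weeks = 50 h
Energy = 0.86 kW × 50 h = 43 kWh
Cost = 43 kWh × £0.18/kWh = £7.74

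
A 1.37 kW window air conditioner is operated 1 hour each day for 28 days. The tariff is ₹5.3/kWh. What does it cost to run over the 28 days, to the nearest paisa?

₹203.31

Runtime = 1 h/day × 28 days = 28 h
Energy = 1.37 kW × 28 h = 38.36 kWh
Cost = 38.36 kWh × ₹5.3/kWh = ₹203.31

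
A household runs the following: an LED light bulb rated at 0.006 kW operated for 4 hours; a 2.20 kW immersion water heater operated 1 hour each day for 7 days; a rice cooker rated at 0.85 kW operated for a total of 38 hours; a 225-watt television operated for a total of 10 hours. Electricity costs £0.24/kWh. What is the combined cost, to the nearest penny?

LED light bulb: 0.006 kW × 4 h = 0.024 kWh
immersion water heater: Runtime = 1 h/day × 7 days = 7 h
immersion water heater: 2.2 kW × 7 h = 15.4 kWh
rice cooker: 0.85 kW × 38 h = 32.3 kWh
television: 0.225 kW × 10 h = 2.25 kWh
Total energy = 49.974 kWh
Cost = 49.974 × £0.24 = £11.99

£11.99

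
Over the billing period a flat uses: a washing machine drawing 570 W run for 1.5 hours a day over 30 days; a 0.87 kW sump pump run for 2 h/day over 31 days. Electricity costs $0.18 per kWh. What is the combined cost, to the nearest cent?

$14.33

washing machine: Runtime = 1.5 h/day × 30 days = 45 h
washing machine: 0.57 kW × 45 h = 25.65 kWh
sump pump: Runtime = 2 h/day × 31 days = 62 h
sump pump: 0.87 kW × 62 h = 53.94 kWh
Total energy = 79.59 kWh
Cost = 79.59 × $0.18 = $14.33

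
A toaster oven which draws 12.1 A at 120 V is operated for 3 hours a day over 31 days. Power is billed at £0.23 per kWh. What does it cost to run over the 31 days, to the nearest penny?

Power = 12.1 A × 120 V = 1452 W = 1.452 kW
Runtime = 3 h/day × 31 days = 93 h
Energy = 1.452 kW × 93 h = 135.036 kWh
Cost = 135.036 kWh × £0.23/kWh = £31.06

£31.06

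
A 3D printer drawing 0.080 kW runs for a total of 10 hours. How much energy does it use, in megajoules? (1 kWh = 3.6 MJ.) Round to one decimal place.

Energy = 0.08 kW × 10 h = 0.8 kWh
= 0.8 × 3.6 MJ = 2.9 MJ

2.9 MJ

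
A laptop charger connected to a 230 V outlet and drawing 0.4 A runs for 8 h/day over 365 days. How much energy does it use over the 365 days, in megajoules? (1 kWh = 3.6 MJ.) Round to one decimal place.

Power = 0.4 A × 230 V = 92 W = 0.092 kW
Runtime = 8 h/day × 365 days = 2920 h
Energy = 0.092 kW × 2920 h = 268.64 kWh
= 268.64 × 3.6 MJ = 967.1 MJ

967.1 MJ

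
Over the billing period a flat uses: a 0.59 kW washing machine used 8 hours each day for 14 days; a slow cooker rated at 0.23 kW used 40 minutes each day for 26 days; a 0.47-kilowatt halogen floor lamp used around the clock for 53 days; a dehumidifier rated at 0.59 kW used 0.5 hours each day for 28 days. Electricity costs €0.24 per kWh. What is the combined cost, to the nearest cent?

€162.28

washing machine: Runtime = 8 h/day × 14 days = 112 h
washing machine: 0.59 kW × 112 h = 66.08 kWh
slow cooker: Runtime = 40 min × 26 = 1040 min = 17.333333… h
slow cooker: 0.23 kW × 17.333333… h = 3.986666… kWh
halogen floor lamp: Runtime = 24 h × 53 = 1272 h
halogen floor lamp: 0.47 kW × 1272 h = 597.84 kWh
dehumidifier: Runtime = 0.5 h/day × 28 days = 14 h
dehumidifier: 0.59 kW × 14 h = 8.26 kWh
Total energy = 676.166666… kWh
Cost = 676.166666… × €0.24 = €162.28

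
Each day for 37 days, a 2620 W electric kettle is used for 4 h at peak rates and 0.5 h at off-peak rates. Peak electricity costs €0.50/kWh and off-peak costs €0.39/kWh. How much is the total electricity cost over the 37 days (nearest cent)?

€212.78

Peak energy = 2.62 kW × 4 h × 37 = 387.76 kWh
Off-peak energy = 2.62 kW × 0.5 h × 37 = 48.47 kWh
Cost = 387.76 × €0.50 + 48.47 × €0.39 = €193.88 + €18.9033 = €212.78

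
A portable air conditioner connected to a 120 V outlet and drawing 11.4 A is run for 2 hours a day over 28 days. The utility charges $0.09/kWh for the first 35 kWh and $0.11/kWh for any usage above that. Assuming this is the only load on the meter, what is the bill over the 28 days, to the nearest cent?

$7.73

Power = 11.4 A × 120 V = 1368 W = 1.368 kW
Runtime = 2 h/day × 28 days = 56 h
Energy = 1.368 kW × 56 h = 76.608 kWh
Tier 1 (0–35 kWh): 35 × $0.09 = $3.15
Above 35 kWh: 41.608 × $0.11 = $4.57688
Bill = $7.73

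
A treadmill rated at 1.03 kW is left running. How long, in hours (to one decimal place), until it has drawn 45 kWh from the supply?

Hours = 45 kWh ÷ 1.03 kW = 43.7 h

43.7 h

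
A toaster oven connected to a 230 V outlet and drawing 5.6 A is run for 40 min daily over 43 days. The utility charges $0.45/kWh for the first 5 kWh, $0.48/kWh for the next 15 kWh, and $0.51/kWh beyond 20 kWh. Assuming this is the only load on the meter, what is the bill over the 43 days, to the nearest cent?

Power = 5.6 A × 230 V = 1288 W = 1.288 kW
Runtime = 40 min × 43 = 1720 min = 28.666666… h
Energy = 1.288 kW × 28.666666… h = 36.922666… kWh
Tier 1 (0–5 kWh): 5 × $0.45 = $2.25
Tier 2 (5–20 kWh): 15 × $0.48 = $7.2
Above 20 kWh: 16.922666… × $0.51 = $8.63056
Bill = $18.08

$18.08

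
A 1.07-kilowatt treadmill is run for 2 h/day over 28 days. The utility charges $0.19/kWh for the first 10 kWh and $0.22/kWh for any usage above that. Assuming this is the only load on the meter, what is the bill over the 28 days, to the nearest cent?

Runtime = 2 h/day × 28 days = 56 h
Energy = 1.07 kW × 56 h = 59.92 kWh
Tier 1 (0–10 kWh): 10 × $0.19 = $1.9
Above 10 kWh: 49.92 × $0.22 = $10.9824
Bill = $12.88

$12.88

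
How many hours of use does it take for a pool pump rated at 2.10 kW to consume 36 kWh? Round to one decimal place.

Hours = 36 kWh ÷ 2.1 kW = 17.1 h

17.1 h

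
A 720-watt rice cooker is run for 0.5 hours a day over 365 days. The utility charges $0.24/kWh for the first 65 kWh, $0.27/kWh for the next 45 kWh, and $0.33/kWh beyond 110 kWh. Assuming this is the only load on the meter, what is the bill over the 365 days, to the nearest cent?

$34.81

Runtime = 0.5 h/day × 365 days = 182.5 h
Energy = 0.72 kW × 182.5 h = 131.4 kWh
Tier 1 (0–65 kWh): 65 × $0.24 = $15.6
Tier 2 (65–110 kWh): 45 × $0.27 = $12.15
Above 110 kWh: 21.4 × $0.33 = $7.062
Bill = $34.81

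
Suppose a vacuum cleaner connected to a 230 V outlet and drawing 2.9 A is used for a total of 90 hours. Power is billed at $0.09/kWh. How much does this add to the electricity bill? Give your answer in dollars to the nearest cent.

$5.40

Power = 2.9 A × 230 V = 667 W = 0.667 kW
Energy = 0.667 kW × 90 h = 60.03 kWh
Cost = 60.03 kWh × $0.09/kWh = $5.40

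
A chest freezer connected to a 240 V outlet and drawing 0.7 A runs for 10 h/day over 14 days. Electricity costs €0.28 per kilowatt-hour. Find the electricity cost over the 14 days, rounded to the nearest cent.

Power = 0.7 A × 240 V = 168 W = 0.168 kW
Runtime = 10 h/day × 14 days = 140 h
Energy = 0.168 kW × 140 h = 23.52 kWh
Cost = 23.52 kWh × €0.28/kWh = €6.59

€6.59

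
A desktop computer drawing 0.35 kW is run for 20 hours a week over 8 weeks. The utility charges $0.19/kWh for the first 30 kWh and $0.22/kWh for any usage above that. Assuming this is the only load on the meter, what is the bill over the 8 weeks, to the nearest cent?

Runtime = 20 h/week × 8 weeks = 160 h
Energy = 0.35 kW × 160 h = 56 kWh
Tier 1 (0–30 kWh): 30 × $0.19 = $5.7
Above 30 kWh: 26 × $0.22 = $5.72
Bill = $11.42

$11.42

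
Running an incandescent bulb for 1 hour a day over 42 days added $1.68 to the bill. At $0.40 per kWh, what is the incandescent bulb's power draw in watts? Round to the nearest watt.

100 W

Energy = $1.68 ÷ $0.40/kWh = 4.2 kWh
Runtime = 1 h/day × 42 days = 42 h
Power = 4.2 kWh ÷ 42 h = 0.1 kW = 100 W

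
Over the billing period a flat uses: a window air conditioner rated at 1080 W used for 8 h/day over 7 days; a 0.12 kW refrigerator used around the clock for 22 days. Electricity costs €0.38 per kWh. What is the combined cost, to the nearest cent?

window air conditioner: Runtime = 8 h/day × 7 days = 56 h
window air conditioner: 1.08 kW × 56 h = 60.48 kWh
refrigerator: Runtime = 24 h × 22 = 528 h
refrigerator: 0.12 kW × 528 h = 63.36 kWh
Total energy = 123.84 kWh
Cost = 123.84 × €0.38 = €47.06

€47.06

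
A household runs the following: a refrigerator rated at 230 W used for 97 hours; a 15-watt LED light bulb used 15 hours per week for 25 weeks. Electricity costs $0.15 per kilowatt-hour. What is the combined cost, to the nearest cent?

$4.19

refrigerator: 0.23 kW × 97 h = 22.31 kWh
LED light bulb: Runtime = 15 h/week × 25 weeks = 375 h
LED light bulb: 0.015 kW × 375 h = 5.625 kWh
Total energy = 27.935 kWh
Cost = 27.935 × $0.15 = $4.19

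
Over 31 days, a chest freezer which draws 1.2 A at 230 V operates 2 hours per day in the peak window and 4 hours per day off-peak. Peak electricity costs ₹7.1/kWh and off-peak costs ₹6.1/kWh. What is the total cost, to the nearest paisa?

Power = 1.2 A × 230 V = 276 W = 0.276 kW
Peak energy = 0.276 kW × 2 h × 31 = 17.112 kWh
Off-peak energy = 0.276 kW × 4 h × 31 = 34.224 kWh
Cost = 17.112 × ₹7.1 + 34.224 × ₹6.1 = ₹121.4952 + ₹208.7664 = ₹330.26

₹330.26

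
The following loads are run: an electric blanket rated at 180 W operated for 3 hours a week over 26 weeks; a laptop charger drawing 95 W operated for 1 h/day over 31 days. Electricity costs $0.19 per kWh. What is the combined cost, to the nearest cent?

$3.23

electric blanket: Runtime = 3 h/week × 26 weeks = 78 h
electric blanket: 0.18 kW × 78 h = 14.04 kWh
laptop charger: Runtime = 1 h/day × 31 days = 31 h
laptop charger: 0.095 kW × 31 h = 2.945 kWh
Total energy = 16.985 kWh
Cost = 16.985 × $0.19 = $3.23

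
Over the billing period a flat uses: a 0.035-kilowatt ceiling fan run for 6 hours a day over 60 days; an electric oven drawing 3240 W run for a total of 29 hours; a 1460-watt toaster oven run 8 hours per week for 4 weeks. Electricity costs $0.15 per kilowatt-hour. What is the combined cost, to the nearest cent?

$22.99

ceiling fan: Runtime = 6 h/day × 60 days = 360 h
ceiling fan: 0.035 kW × 360 h = 12.6 kWh
electric oven: 3.24 kW × 29 h = 93.96 kWh
toaster oven: Runtime = 8 h/week × 4 weeks = 32 h
toaster oven: 1.46 kW × 32 h = 46.72 kWh
Total energy = 153.28 kWh
Cost = 153.28 × $0.15 = $22.99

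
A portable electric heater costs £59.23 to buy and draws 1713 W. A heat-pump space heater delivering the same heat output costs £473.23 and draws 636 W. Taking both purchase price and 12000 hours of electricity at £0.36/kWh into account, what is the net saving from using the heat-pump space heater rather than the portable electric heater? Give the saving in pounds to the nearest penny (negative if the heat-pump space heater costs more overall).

£4238.64

portable electric heater: £59.23 + (1713/1000) kW × 12000 h × £0.36 = £59.23 + £7400.16 = £7459.39
heat-pump space heater: £473.23 + (636/1000) kW × 12000 h × £0.36 = £473.23 + £2747.52 = £3220.75
Saving = £7459.39 − £3220.75 = £4238.64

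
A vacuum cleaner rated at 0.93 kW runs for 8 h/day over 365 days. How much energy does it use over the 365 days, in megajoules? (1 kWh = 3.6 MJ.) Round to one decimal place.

Runtime = 8 h/day × 365 days = 2920 h
Energy = 0.93 kW × 2920 h = 2715.6 kWh
= 2715.6 × 3.6 MJ = 9776.2 MJ

9776.2 MJ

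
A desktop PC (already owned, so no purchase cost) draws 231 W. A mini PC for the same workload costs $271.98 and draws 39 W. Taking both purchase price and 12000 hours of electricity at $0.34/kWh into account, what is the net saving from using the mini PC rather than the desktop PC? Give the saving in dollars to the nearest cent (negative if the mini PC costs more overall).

$511.38

desktop PC: $0.00 + (231/1000) kW × 12000 h × $0.34 = $0.00 + $942.48 = $942.48
mini PC: $271.98 + (39/1000) kW × 12000 h × $0.34 = $271.98 + $159.12 = $431.1
Saving = $942.48 − $431.1 = $511.38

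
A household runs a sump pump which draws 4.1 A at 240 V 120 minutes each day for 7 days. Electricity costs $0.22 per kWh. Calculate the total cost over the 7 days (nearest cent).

$3.03

Power = 4.1 A × 240 V = 984 W = 0.984 kW
Runtime = 120 min × 7 = 840 min = 14 h
Energy = 0.984 kW × 14 h = 13.776 kWh
Cost = 13.776 kWh × $0.22/kWh = $3.03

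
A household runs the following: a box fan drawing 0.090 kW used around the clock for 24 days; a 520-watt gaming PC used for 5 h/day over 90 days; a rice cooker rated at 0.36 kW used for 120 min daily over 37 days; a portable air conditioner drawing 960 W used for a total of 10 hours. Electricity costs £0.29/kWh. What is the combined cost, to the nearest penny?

box fan: Runtime = 24 h × 24 = 576 h
box fan: 0.09 kW × 576 h = 51.84 kWh
gaming PC: Runtime = 5 h/day × 90 days = 450 h
gaming PC: 0.52 kW × 450 h = 234 kWh
rice cooker: Runtime = 120 min × 37 = 4440 min = 74 h
rice cooker: 0.36 kW × 74 h = 26.64 kWh
portable air conditioner: 0.96 kW × 10 h = 9.6 kWh
Total energy = 322.08 kWh
Cost = 322.08 × £0.29 = £93.40

£93.40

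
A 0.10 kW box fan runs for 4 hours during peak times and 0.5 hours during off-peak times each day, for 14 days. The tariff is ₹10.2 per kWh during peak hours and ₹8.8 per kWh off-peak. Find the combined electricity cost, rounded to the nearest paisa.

₹63.28

Peak energy = 0.1 kW × 4 h × 14 = 5.6 kWh
Off-peak energy = 0.1 kW × 0.5 h × 14 = 0.7 kWh
Cost = 5.6 × ₹10.2 + 0.7 × ₹8.8 = ₹57.12 + ₹6.16 = ₹63.28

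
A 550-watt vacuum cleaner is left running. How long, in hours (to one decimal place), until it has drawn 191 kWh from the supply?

Hours = 191 kWh ÷ 0.55 kW = 347.3 h

347.3 h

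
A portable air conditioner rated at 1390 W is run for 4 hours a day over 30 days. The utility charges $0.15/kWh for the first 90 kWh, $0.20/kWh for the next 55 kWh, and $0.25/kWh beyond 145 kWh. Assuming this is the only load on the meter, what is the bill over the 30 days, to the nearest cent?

Runtime = 4 h/day × 30 days = 120 h
Energy = 1.39 kW × 120 h = 166.8 kWh
Tier 1 (0–90 kWh): 90 × $0.15 = $13.5
Tier 2 (90–145 kWh): 55 × $0.20 = $11
Above 145 kWh: 21.8 × $0.25 = $5.45
Bill = $29.95

$29.95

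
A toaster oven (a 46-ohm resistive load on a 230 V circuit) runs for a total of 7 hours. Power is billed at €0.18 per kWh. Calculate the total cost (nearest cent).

€1.45

Power = V²/R = 230²/46 = 1150 W = 1.15 kW
Energy = 1.15 kW × 7 h = 8.05 kWh
Cost = 8.05 kWh × €0.18/kWh = €1.45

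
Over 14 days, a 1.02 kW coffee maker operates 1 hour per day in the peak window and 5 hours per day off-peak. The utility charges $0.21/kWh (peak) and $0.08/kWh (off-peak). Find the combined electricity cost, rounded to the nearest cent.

Peak energy = 1.02 kW × 1 h × 14 = 14.28 kWh
Off-peak energy = 1.02 kW × 5 h × 14 = 71.4 kWh
Cost = 14.28 × $0.21 + 71.4 × $0.08 = $2.9988 + $5.712 = $8.71

$8.71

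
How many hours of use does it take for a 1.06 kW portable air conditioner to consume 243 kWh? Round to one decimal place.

229.2 h

Hours = 243 kWh ÷ 1.06 kW = 229.2 h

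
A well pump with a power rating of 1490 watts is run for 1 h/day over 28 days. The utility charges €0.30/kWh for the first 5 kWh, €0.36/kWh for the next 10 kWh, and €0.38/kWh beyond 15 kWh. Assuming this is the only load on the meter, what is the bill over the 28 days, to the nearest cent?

€15.25

Runtime = 1 h/day × 28 days = 28 h
Energy = 1.49 kW × 28 h = 41.72 kWh
Tier 1 (0–5 kWh): 5 × €0.30 = €1.5
Tier 2 (5–15 kWh): 10 × €0.36 = €3.6
Above 15 kWh: 26.72 × €0.38 = €10.1536
Bill = €15.25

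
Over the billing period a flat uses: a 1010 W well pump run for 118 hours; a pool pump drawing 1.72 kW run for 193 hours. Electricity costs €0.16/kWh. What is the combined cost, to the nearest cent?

€72.18

well pump: 1.01 kW × 118 h = 119.18 kWh
pool pump: 1.72 kW × 193 h = 331.96 kWh
Total energy = 451.14 kWh
Cost = 451.14 × €0.16 = €72.18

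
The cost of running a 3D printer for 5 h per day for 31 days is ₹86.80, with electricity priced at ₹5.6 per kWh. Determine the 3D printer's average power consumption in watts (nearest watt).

100 W

Energy = ₹86.80 ÷ ₹5.6/kWh = 15.5 kWh
Runtime = 5 h/day × 31 days = 155 h
Power = 15.5 kWh ÷ 155 h = 0.1 kW = 100 W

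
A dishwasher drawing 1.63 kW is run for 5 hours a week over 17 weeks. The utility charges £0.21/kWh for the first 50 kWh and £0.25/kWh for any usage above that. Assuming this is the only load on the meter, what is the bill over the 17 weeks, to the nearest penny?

Runtime = 5 h/week × 17 weeks = 85 h
Energy = 1.63 kW × 85 h = 138.55 kWh
Tier 1 (0–50 kWh): 50 × £0.21 = £10.5
Above 50 kWh: 88.55 × £0.25 = £22.1375
Bill = £32.64

£32.64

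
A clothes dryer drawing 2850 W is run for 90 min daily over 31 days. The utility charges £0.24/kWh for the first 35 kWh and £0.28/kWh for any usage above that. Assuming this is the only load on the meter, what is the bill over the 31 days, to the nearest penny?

Runtime = 90 min × 31 = 2790 min = 46.5 h
Energy = 2.85 kW × 46.5 h = 132.525 kWh
Tier 1 (0–35 kWh): 35 × £0.24 = £8.4
Above 35 kWh: 97.525 × £0.28 = £27.307
Bill = £35.71

£35.71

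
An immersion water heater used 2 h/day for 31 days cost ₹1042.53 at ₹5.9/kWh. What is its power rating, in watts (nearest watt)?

Energy = ₹1042.53 ÷ ₹5.9/kWh = 176.7 kWh
Runtime = 2 h/day × 31 days = 62 h
Power = 176.7 kWh ÷ 62 h = 2.85 kW = 2850 W

2850 W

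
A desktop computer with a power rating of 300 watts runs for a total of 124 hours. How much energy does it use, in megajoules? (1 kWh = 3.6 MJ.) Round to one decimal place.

Energy = 0.3 kW × 124 h = 37.2 kWh
= 37.2 × 3.6 MJ = 133.9 MJ

133.9 MJ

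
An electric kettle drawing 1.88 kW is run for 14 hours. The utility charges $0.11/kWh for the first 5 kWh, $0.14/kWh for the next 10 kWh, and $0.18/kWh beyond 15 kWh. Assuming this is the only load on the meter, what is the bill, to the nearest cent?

Energy = 1.88 kW × 14 h = 26.32 kWh
Tier 1 (0–5 kWh): 5 × $0.11 = $0.55
Tier 2 (5–15 kWh): 10 × $0.14 = $1.4
Above 15 kWh: 11.32 × $0.18 = $2.0376
Bill = $3.99

$3.99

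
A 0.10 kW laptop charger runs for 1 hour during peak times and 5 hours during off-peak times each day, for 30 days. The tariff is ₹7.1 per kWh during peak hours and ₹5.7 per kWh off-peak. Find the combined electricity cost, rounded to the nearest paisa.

Peak energy = 0.1 kW × 1 h × 30 = 3 kWh
Off-peak energy = 0.1 kW × 5 h × 30 = 15 kWh
Cost = 3 × ₹7.1 + 15 × ₹5.7 = ₹21.3 + ₹85.5 = ₹106.80

₹106.80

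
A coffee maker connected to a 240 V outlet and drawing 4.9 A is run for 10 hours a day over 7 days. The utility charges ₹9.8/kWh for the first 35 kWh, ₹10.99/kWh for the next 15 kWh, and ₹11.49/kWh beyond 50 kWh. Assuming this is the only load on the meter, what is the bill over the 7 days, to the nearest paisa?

₹879.21

Power = 4.9 A × 240 V = 1176 W = 1.176 kW
Runtime = 10 h/day × 7 days = 70 h
Energy = 1.176 kW × 70 h = 82.32 kWh
Tier 1 (0–35 kWh): 35 × ₹9.8 = ₹343
Tier 2 (35–50 kWh): 15 × ₹10.99 = ₹164.85
Above 50 kWh: 32.32 × ₹11.49 = ₹371.3568
Bill = ₹879.21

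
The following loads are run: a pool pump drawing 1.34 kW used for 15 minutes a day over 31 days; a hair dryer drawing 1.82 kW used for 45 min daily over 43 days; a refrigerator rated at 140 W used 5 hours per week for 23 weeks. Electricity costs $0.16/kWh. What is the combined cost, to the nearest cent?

$13.63

pool pump: Runtime = 15 min × 31 = 465 min = 7.75 h
pool pump: 1.34 kW × 7.75 h = 10.385 kWh
hair dryer: Runtime = 45 min × 43 = 1935 min = 32.25 h
hair dryer: 1.82 kW × 32.25 h = 58.695 kWh
refrigerator: Runtime = 5 h/week × 23 weeks = 115 h
refrigerator: 0.14 kW × 115 h = 16.1 kWh
Total energy = 85.18 kWh
Cost = 85.18 × $0.16 = $13.63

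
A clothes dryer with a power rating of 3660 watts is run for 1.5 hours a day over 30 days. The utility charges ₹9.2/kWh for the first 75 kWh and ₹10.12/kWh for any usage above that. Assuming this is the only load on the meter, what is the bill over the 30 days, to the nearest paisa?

₹1597.76

Runtime = 1.5 h/day × 30 days = 45 h
Energy = 3.66 kW × 45 h = 164.7 kWh
Tier 1 (0–75 kWh): 75 × ₹9.2 = ₹690
Above 75 kWh: 89.7 × ₹10.12 = ₹907.764
Bill = ₹1597.76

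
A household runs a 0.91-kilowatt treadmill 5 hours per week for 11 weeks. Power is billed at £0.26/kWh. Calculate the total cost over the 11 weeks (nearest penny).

£13.01

Runtime = 5 h/week × 11 weeks = 55 h
Energy = 0.91 kW × 55 h = 50.05 kWh
Cost = 50.05 kWh × £0.26/kWh = £13.01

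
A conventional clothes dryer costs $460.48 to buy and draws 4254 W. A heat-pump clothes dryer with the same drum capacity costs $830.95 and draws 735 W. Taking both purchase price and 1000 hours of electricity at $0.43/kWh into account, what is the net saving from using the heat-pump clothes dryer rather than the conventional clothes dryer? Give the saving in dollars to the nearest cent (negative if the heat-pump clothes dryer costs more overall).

$1142.70

conventional clothes dryer: $460.48 + (4254/1000) kW × 1000 h × $0.43 = $460.48 + $1829.22 = $2289.7
heat-pump clothes dryer: $830.95 + (735/1000) kW × 1000 h × $0.43 = $830.95 + $316.05 = $1147
Saving = $2289.7 − $1147 = $1142.7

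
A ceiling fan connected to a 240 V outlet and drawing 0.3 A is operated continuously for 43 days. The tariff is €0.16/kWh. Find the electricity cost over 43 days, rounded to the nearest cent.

€11.89

Power = 0.3 A × 240 V = 72 W = 0.072 kW
Runtime = 24 h × 43 = 1032 h
Energy = 0.072 kW × 1032 h = 74.304 kWh
Cost = 74.304 kWh × €0.16/kWh = €11.89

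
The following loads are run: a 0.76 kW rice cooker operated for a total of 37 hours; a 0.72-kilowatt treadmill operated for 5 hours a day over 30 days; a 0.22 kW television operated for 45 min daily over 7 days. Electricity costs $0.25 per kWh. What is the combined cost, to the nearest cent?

$34.32

rice cooker: 0.76 kW × 37 h = 28.12 kWh
treadmill: Runtime = 5 h/day × 30 days = 150 h
treadmill: 0.72 kW × 150 h = 108 kWh
television: Runtime = 45 min × 7 = 315 min = 5.25 h
television: 0.22 kW × 5.25 h = 1.155 kWh
Total energy = 137.275 kWh
Cost = 137.275 × $0.25 = $34.32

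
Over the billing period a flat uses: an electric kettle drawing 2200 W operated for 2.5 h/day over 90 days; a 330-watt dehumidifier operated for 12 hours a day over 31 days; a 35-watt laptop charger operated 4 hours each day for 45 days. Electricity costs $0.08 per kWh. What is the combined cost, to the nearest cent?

$49.92

electric kettle: Runtime = 2.5 h/day × 90 days = 225 h
electric kettle: 2.2 kW × 225 h = 495 kWh
dehumidifier: Runtime = 12 h/day × 31 days = 372 h
dehumidifier: 0.33 kW × 372 h = 122.76 kWh
laptop charger: Runtime = 4 h/day × 45 days = 180 h
laptop charger: 0.035 kW × 180 h = 6.3 kWh
Total energy = 624.06 kWh
Cost = 624.06 × $0.08 = $49.92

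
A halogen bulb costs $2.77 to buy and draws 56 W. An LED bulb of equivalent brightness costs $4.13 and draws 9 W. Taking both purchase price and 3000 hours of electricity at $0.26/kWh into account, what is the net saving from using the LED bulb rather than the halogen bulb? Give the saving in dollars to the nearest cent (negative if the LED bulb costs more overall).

$35.30

halogen bulb: $2.77 + (56/1000) kW × 3000 h × $0.26 = $2.77 + $43.68 = $46.45
LED bulb: $4.13 + (9/1000) kW × 3000 h × $0.26 = $4.13 + $7.02 = $11.15
Saving = $46.45 − $11.15 = $35.3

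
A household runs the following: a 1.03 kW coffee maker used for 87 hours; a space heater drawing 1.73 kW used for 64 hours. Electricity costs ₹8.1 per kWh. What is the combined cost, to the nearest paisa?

₹1622.67

coffee maker: 1.03 kW × 87 h = 89.61 kWh
space heater: 1.73 kW × 64 h = 110.72 kWh
Total energy = 200.33 kWh
Cost = 200.33 × ₹8.1 = ₹1622.67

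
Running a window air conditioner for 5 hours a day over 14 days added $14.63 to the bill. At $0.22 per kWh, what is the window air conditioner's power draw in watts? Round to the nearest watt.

950 W

Energy = $14.63 ÷ $0.22/kWh = 66.5 kWh
Runtime = 5 h/day × 14 days = 70 h
Power = 66.5 kWh ÷ 70 h = 0.95 kW = 950 W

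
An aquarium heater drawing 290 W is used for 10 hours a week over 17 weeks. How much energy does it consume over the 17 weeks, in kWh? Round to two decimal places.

49.30 kWh

Runtime = 10 h/week × 17 weeks = 170 h
Energy = 0.29 kW × 170 h = 49.3 kWh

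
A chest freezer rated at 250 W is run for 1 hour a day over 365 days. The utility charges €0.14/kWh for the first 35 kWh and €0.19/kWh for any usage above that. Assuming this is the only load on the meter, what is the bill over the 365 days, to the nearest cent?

Runtime = 1 h/day × 365 days = 365 h
Energy = 0.25 kW × 365 h = 91.25 kWh
Tier 1 (0–35 kWh): 35 × €0.14 = €4.9
Above 35 kWh: 56.25 × €0.19 = €10.6875
Bill = €15.59

€15.59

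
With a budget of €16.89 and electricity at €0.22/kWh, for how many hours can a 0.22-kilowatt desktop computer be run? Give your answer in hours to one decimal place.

349.0 h

Energy available = €16.89 ÷ €0.22/kWh = 76.7727 kWh
Hours = 76.7727 kWh ÷ 0.22 kW = 349.0 h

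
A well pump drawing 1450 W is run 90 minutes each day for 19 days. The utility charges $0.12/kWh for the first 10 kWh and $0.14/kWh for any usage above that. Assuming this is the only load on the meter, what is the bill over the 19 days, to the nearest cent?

Runtime = 90 min × 19 = 1710 min = 28.5 h
Energy = 1.45 kW × 28.5 h = 41.325 kWh
Tier 1 (0–10 kWh): 10 × $0.12 = $1.2
Above 10 kWh: 31.325 × $0.14 = $4.3855
Bill = $5.59

$5.59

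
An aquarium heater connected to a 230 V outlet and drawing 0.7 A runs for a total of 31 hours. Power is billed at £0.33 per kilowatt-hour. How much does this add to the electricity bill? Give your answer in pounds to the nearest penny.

£1.65

Power = 0.7 A × 230 V = 161 W = 0.161 kW
Energy = 0.161 kW × 31 h = 4.991 kWh
Cost = 4.991 kWh × £0.33/kWh = £1.65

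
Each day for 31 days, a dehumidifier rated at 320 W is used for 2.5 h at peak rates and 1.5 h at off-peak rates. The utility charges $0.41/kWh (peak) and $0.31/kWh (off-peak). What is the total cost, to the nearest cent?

$14.78

Peak energy = 0.32 kW × 2.5 h × 31 = 24.8 kWh
Off-peak energy = 0.32 kW × 1.5 h × 31 = 14.88 kWh
Cost = 24.8 × $0.41 + 14.88 × $0.31 = $10.168 + $4.6128 = $14.78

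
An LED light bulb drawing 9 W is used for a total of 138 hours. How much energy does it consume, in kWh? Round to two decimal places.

1.24 kWh

Energy = 0.009 kW × 138 h = 1.242 kWh ≈ 1.24 kWh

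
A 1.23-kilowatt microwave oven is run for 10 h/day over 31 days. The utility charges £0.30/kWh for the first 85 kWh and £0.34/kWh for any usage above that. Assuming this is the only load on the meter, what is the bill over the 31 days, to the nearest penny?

Runtime = 10 h/day × 31 days = 310 h
Energy = 1.23 kW × 310 h = 381.3 kWh
Tier 1 (0–85 kWh): 85 × £0.30 = £25.5
Above 85 kWh: 296.3 × £0.34 = £100.742
Bill = £126.24

£126.24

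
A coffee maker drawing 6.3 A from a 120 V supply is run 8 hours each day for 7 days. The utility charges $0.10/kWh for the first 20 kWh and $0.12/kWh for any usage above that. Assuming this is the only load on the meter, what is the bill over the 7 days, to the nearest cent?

Power = 6.3 A × 120 V = 756 W = 0.756 kW
Runtime = 8 h/day × 7 days = 56 h
Energy = 0.756 kW × 56 h = 42.336 kWh
Tier 1 (0–20 kWh): 20 × $0.10 = $2
Above 20 kWh: 22.336 × $0.12 = $2.68032
Bill = $4.68

$4.68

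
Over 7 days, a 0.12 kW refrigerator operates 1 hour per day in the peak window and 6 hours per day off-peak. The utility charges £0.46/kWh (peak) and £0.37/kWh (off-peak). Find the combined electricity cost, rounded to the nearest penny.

£2.25

Peak energy = 0.12 kW × 1 h × 7 = 0.84 kWh
Off-peak energy = 0.12 kW × 6 h × 7 = 5.04 kWh
Cost = 0.84 × £0.46 + 5.04 × £0.37 = £0.3864 + £1.8648 = £2.25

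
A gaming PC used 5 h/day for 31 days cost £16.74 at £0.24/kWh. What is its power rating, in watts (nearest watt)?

450 W

Energy = £16.74 ÷ £0.24/kWh = 69.75 kWh
Runtime = 5 h/day × 31 days = 155 h
Power = 69.75 kWh ÷ 155 h = 0.45 kW = 450 W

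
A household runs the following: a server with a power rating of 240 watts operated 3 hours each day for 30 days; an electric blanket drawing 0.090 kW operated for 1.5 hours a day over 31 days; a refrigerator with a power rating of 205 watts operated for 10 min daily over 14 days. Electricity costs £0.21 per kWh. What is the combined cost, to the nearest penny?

£5.52

server: Runtime = 3 h/day × 30 days = 90 h
server: 0.24 kW × 90 h = 21.6 kWh
electric blanket: Runtime = 1.5 h/day × 31 days = 46.5 h
electric blanket: 0.09 kW × 46.5 h = 4.185 kWh
refrigerator: Runtime = 10 min × 14 = 140 min = 2.333333… h
refrigerator: 0.205 kW × 2.333333… h = 0.478333… kWh
Total energy = 26.263333… kWh
Cost = 26.263333… × £0.21 = £5.52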